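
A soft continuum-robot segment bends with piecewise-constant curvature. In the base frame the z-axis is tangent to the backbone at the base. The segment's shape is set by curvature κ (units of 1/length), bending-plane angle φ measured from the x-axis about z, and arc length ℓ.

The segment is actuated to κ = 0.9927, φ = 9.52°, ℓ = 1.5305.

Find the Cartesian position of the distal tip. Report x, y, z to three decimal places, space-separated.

θ = κ·ℓ = 0.9927 × 1.5305 = 1.51933 rad
ρ = (1 − cos θ)/κ = (1 − 0.05145)/0.9927 = 0.95553
z = sin θ / κ = 0.99868/0.9927 = 1.00602
x = ρ cos φ = 0.95553 × cos(9.52°) = 0.94237
y = ρ sin φ = 0.95553 × sin(9.52°) = 0.15804

0.942 0.158 1.006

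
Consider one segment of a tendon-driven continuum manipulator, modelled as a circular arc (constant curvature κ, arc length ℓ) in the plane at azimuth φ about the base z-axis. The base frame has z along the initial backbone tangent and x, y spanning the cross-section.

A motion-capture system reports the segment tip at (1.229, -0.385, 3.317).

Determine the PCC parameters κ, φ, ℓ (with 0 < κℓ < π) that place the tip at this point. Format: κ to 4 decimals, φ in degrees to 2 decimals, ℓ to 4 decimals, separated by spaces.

ρ = √(x²+y²) = √(1.229² + -0.385²) = 1.28789
φ = atan2(y, x) mod 360° = atan2(-0.385, 1.229) = 342.6062°
|p|² = ρ² + z² = 1.28789² + 3.317² = 12.66116
κ = 2ρ / |p|² = 2×1.28789 / 12.66116 = 0.20344
θ = 2·atan2(ρ, z) = 2·atan2(1.28789, 3.317) = 0.74071 rad
ℓ = θ/κ = 0.74071/0.20344 = 3.64092

0.2034 342.61 3.6409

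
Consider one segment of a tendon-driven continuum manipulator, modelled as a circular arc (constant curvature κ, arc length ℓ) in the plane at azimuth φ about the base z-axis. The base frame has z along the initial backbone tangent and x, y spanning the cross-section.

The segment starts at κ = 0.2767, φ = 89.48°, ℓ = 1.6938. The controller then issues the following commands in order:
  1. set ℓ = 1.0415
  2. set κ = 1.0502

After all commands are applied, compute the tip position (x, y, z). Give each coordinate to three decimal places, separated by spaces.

initial: κ=0.2767, φ=89.48°, ℓ=1.6938
cmd 1: set ℓ=1.0415 → (κ,φ,ℓ)=(0.2767,89.48°,1.0415) → tip=(0.0014,0.1490,1.0271)
cmd 2: set κ=1.0502 → (κ,φ,ℓ)=(1.0502,89.48°,1.0415) → tip=(0.0047,0.5150,0.8459)

0.005 0.515 0.846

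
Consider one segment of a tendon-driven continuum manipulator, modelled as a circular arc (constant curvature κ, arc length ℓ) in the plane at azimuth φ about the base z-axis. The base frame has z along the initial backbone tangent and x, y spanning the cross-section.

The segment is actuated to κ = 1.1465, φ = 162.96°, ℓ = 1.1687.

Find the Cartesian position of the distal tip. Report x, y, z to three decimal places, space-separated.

θ = κ·ℓ = 1.1465 × 1.1687 = 1.33991 rad
ρ = (1 − cos θ)/κ = (1 − 0.22884)/1.1465 = 0.67262
z = sin θ / κ = 0.97346/1.1465 = 0.84908
x = ρ cos φ = 0.67262 × cos(162.96°) = -0.64310
y = ρ sin φ = 0.67262 × sin(162.96°) = 0.19711

-0.643 0.197 0.849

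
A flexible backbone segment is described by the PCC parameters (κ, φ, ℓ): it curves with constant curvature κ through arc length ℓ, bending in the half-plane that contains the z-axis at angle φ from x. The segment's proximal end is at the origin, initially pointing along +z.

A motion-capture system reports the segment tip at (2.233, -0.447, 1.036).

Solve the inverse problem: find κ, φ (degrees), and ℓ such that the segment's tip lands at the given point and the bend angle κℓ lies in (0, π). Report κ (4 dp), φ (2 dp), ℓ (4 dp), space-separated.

0.7276 348.68 3.1440

ρ = √(x²+y²) = √(2.233² + -0.447²) = 2.27730
φ = atan2(y, x) mod 360° = atan2(-0.447, 2.233) = 348.6802°
|p|² = ρ² + z² = 2.27730² + 1.036² = 6.25939
κ = 2ρ / |p|² = 2×2.27730 / 6.25939 = 0.72764
θ = 2·atan2(ρ, z) = 2·atan2(2.27730, 1.036) = 2.28771 rad
ℓ = θ/κ = 2.28771/0.72764 = 3.14400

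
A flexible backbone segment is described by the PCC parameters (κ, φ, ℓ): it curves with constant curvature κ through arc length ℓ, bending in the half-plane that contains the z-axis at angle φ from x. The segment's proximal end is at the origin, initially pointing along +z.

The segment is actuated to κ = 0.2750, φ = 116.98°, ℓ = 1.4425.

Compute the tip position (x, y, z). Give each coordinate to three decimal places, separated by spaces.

-0.128 0.252 1.405

θ = κ·ℓ = 0.2750 × 1.4425 = 0.39669 rad
ρ = (1 − cos θ)/κ = (1 − 0.92235)/0.2750 = 0.28238
z = sin θ / κ = 0.38637/0.2750 = 1.40496
x = ρ cos φ = 0.28238 × cos(116.98°) = -0.12811
y = ρ sin φ = 0.28238 × sin(116.98°) = 0.25165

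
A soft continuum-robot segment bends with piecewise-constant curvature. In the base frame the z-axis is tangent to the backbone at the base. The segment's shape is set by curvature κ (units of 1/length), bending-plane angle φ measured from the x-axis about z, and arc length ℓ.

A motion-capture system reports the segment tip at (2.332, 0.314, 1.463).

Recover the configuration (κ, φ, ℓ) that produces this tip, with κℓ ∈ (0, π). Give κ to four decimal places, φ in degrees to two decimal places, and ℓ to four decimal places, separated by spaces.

ρ = √(x²+y²) = √(2.332² + 0.314²) = 2.35304
φ = atan2(y, x) mod 360° = atan2(0.314, 2.332) = 7.6687°
|p|² = ρ² + z² = 2.35304² + 1.463² = 7.67719
κ = 2ρ / |p|² = 2×2.35304 / 7.67719 = 0.61300
θ = 2·atan2(ρ, z) = 2·atan2(2.35304, 1.463) = 2.02908 rad
ℓ = θ/κ = 2.02908/0.61300 = 3.31010

0.6130 7.67 3.3101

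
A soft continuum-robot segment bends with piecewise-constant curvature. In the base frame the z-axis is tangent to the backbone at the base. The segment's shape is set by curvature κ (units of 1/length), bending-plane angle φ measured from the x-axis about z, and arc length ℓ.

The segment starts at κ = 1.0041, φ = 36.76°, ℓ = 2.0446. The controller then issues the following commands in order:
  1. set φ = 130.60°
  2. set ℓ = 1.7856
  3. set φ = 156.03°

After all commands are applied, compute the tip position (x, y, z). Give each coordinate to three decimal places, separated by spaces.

initial: κ=1.0041, φ=36.76°, ℓ=2.0446
cmd 1: set φ=130.60° → (κ,φ,ℓ)=(1.0041,130.60°,2.0446) → tip=(-0.9487,1.1068,0.8824)
cmd 2: set ℓ=1.7856 → (κ,φ,ℓ)=(1.0041,130.60°,1.7856) → tip=(-0.7909,0.9228,0.9714)
cmd 3: set φ=156.03° → (κ,φ,ℓ)=(1.0041,156.03°,1.7856) → tip=(-1.1105,0.4937,0.9714)

-1.111 0.494 0.971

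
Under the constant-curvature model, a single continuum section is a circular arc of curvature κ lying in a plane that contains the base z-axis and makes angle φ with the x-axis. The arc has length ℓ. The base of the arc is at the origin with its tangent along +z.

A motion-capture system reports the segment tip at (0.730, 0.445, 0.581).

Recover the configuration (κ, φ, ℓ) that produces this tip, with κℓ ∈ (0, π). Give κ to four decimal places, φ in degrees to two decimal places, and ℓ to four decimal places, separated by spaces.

1.6003 31.37 1.2172

ρ = √(x²+y²) = √(0.730² + 0.445²) = 0.85494
φ = atan2(y, x) mod 360° = atan2(0.445, 0.730) = 31.3660°
|p|² = ρ² + z² = 0.85494² + 0.581² = 1.06849
κ = 2ρ / |p|² = 2×0.85494 / 1.06849 = 1.60029
θ = 2·atan2(ρ, z) = 2·atan2(0.85494, 0.581) = 1.94782 rad
ℓ = θ/κ = 1.94782/1.60029 = 1.21717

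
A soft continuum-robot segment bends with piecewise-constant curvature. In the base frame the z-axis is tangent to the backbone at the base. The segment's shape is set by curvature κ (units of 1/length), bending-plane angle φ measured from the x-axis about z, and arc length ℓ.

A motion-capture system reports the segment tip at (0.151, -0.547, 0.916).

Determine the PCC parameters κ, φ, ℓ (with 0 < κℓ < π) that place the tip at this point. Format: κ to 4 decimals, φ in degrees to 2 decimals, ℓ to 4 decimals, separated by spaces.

0.9775 285.43 1.1348

ρ = √(x²+y²) = √(0.151² + -0.547²) = 0.56746
φ = atan2(y, x) mod 360° = atan2(-0.547, 0.151) = 285.4322°
|p|² = ρ² + z² = 0.56746² + 0.916² = 1.16107
κ = 2ρ / |p|² = 2×0.56746 / 1.16107 = 0.97748
θ = 2·atan2(ρ, z) = 2·atan2(0.56746, 0.916) = 1.10926 rad
ℓ = θ/κ = 1.10926/0.97748 = 1.13482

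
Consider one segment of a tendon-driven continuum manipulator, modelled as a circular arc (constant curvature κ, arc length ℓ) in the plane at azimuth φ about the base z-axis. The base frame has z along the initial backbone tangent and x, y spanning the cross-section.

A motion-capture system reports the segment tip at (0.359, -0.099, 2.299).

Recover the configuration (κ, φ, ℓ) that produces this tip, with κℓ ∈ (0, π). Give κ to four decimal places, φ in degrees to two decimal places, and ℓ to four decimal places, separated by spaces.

0.1373 344.58 2.3390

ρ = √(x²+y²) = √(0.359² + -0.099²) = 0.37240
φ = atan2(y, x) mod 360° = atan2(-0.099, 0.359) = 344.5830°
|p|² = ρ² + z² = 0.37240² + 2.299² = 5.42408
κ = 2ρ / |p|² = 2×0.37240 / 5.42408 = 0.13731
θ = 2·atan2(ρ, z) = 2·atan2(0.37240, 2.299) = 0.32118 rad
ℓ = θ/κ = 0.32118/0.13731 = 2.33901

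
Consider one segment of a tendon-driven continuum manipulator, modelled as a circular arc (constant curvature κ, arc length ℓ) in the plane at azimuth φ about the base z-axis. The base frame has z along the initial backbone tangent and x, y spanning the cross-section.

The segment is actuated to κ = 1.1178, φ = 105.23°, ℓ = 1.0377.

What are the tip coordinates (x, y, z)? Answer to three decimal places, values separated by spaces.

-0.141 0.518 0.820

θ = κ·ℓ = 1.1178 × 1.0377 = 1.15994 rad
ρ = (1 − cos θ)/κ = (1 − 0.39939)/1.1178 = 0.53731
z = sin θ / κ = 0.91678/1.1178 = 0.82016
x = ρ cos φ = 0.53731 × cos(105.23°) = -0.14115
y = ρ sin φ = 0.53731 × sin(105.23°) = 0.51844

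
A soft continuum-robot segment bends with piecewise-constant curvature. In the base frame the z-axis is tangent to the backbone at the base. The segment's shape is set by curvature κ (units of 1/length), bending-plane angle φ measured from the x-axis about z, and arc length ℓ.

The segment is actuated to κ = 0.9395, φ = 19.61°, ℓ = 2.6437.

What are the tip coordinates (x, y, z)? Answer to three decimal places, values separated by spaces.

θ = κ·ℓ = 0.9395 × 2.6437 = 2.48376 rad
ρ = (1 − cos θ)/κ = (1 − -0.79132)/0.9395 = 1.90667
z = sin θ / κ = 0.61141/0.9395 = 0.65078
x = ρ cos φ = 1.90667 × cos(19.61°) = 1.79608
y = ρ sin φ = 1.90667 × sin(19.61°) = 0.63991

1.796 0.640 0.651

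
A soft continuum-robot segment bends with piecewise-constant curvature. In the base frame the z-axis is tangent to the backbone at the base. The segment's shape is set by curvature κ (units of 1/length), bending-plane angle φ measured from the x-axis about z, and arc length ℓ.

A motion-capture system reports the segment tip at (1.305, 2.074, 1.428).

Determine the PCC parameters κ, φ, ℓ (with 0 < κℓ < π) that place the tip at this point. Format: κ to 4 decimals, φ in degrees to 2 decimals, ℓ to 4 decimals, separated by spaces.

0.6093 57.82 3.4242

ρ = √(x²+y²) = √(1.305² + 2.074²) = 2.45041
φ = atan2(y, x) mod 360° = atan2(2.074, 1.305) = 57.8211°
|p|² = ρ² + z² = 2.45041² + 1.428² = 8.04368
κ = 2ρ / |p|² = 2×2.45041 / 8.04368 = 0.60928
θ = 2·atan2(ρ, z) = 2·atan2(2.45041, 1.428) = 2.08630 rad
ℓ = θ/κ = 2.08630/0.60928 = 3.42423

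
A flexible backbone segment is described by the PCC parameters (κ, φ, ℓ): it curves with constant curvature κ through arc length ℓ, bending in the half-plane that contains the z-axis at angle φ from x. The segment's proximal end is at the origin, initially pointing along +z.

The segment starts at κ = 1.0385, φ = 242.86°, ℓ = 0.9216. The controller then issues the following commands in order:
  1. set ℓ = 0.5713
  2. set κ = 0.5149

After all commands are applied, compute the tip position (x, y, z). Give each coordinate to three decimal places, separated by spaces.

-0.038 -0.074 0.563

initial: κ=1.0385, φ=242.86°, ℓ=0.9216
cmd 1: set ℓ=0.5713 → (κ,φ,ℓ)=(1.0385,242.86°,0.5713) → tip=(-0.0751,-0.1464,0.5384)
cmd 2: set κ=0.5149 → (κ,φ,ℓ)=(0.5149,242.86°,0.5713) → tip=(-0.0381,-0.0742,0.5631)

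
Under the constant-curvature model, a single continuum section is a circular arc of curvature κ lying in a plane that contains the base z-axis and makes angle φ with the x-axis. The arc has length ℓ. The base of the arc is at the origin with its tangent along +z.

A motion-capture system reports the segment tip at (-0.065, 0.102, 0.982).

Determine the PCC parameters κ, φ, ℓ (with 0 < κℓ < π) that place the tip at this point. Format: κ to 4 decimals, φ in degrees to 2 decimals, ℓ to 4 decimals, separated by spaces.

ρ = √(x²+y²) = √(-0.065² + 0.102²) = 0.12095
φ = atan2(y, x) mod 360° = atan2(0.102, -0.065) = 122.5075°
|p|² = ρ² + z² = 0.12095² + 0.982² = 0.97895
κ = 2ρ / |p|² = 2×0.12095 / 0.97895 = 0.24710
θ = 2·atan2(ρ, z) = 2·atan2(0.12095, 0.982) = 0.24510 rad
ℓ = θ/κ = 0.24510/0.24710 = 0.99190

0.2471 122.51 0.9919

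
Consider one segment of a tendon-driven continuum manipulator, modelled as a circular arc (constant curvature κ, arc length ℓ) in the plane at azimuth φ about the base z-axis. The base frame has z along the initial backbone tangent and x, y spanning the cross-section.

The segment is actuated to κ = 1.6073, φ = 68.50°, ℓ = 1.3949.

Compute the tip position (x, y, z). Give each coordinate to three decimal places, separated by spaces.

θ = κ·ℓ = 1.6073 × 1.3949 = 2.24202 rad
ρ = (1 − cos θ)/κ = (1 − -0.62195)/1.6073 = 1.00911
z = sin θ / κ = 0.78306/1.6073 = 0.48719
x = ρ cos φ = 1.00911 × cos(68.50°) = 0.36984
y = ρ sin φ = 1.00911 × sin(68.50°) = 0.93890

0.370 0.939 0.487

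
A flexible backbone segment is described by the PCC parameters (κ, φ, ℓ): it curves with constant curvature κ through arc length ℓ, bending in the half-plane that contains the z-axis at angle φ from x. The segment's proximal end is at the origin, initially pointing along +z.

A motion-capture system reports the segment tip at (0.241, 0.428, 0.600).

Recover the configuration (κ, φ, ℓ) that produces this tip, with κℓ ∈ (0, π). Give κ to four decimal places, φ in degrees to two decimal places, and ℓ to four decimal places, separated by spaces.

1.6338 60.62 0.8397

ρ = √(x²+y²) = √(0.241² + 0.428²) = 0.49119
φ = atan2(y, x) mod 360° = atan2(0.428, 0.241) = 60.6168°
|p|² = ρ² + z² = 0.49119² + 0.600² = 0.60126
κ = 2ρ / |p|² = 2×0.49119 / 0.60126 = 1.63385
θ = 2·atan2(ρ, z) = 2·atan2(0.49119, 0.600) = 1.37201 rad
ℓ = θ/κ = 1.37201/1.63385 = 0.83975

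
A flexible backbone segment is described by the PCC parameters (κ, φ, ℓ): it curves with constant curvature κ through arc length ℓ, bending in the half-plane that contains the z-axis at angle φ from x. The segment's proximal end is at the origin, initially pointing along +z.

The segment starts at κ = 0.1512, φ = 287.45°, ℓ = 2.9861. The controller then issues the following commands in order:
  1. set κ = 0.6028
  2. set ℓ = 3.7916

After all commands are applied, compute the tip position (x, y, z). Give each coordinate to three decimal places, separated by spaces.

initial: κ=0.1512, φ=287.45°, ℓ=2.9861
cmd 1: set κ=0.6028 → (κ,φ,ℓ)=(0.6028,287.45°,2.9861) → tip=(0.6105,-1.9422,1.6155)
cmd 2: set ℓ=3.7916 → (κ,φ,ℓ)=(0.6028,287.45°,3.7916) → tip=(0.8235,-2.6199,1.2529)

0.824 -2.620 1.253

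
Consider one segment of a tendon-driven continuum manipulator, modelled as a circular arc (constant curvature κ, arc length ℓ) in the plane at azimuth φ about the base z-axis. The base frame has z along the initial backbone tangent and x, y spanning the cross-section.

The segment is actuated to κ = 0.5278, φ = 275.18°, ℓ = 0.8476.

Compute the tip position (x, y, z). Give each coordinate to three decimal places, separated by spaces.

0.017 -0.186 0.820

θ = κ·ℓ = 0.5278 × 0.8476 = 0.44736 rad
ρ = (1 − cos θ)/κ = (1 − 0.90159)/0.5278 = 0.18645
z = sin θ / κ = 0.43259/0.5278 = 0.81961
x = ρ cos φ = 0.18645 × cos(275.18°) = 0.01683
y = ρ sin φ = 0.18645 × sin(275.18°) = -0.18569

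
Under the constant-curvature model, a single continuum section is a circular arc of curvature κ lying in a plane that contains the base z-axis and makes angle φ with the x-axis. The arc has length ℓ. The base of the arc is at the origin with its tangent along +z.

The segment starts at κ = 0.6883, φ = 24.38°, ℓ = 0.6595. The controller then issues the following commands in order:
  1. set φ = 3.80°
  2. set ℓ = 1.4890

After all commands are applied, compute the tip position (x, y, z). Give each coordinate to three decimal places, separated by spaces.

0.697 0.046 1.242

initial: κ=0.6883, φ=24.38°, ℓ=0.6595
cmd 1: set φ=3.80° → (κ,φ,ℓ)=(0.6883,3.80°,0.6595) → tip=(0.1468,0.0098,0.6371)
cmd 2: set ℓ=1.4890 → (κ,φ,ℓ)=(0.6883,3.80°,1.4890) → tip=(0.6970,0.0463,1.2417)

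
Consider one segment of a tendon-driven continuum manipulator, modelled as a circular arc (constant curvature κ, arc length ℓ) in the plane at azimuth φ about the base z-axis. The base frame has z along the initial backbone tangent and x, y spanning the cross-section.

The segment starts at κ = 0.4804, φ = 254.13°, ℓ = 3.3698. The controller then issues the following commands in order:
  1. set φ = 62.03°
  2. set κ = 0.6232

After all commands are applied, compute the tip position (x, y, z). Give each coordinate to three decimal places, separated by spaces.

1.133 2.133 1.385

initial: κ=0.4804, φ=254.13°, ℓ=3.3698
cmd 1: set φ=62.03° → (κ,φ,ℓ)=(0.4804,62.03°,3.3698) → tip=(1.0232,1.9268,2.0792)
cmd 2: set κ=0.6232 → (κ,φ,ℓ)=(0.6232,62.03°,3.3698) → tip=(1.1326,2.1327,1.3851)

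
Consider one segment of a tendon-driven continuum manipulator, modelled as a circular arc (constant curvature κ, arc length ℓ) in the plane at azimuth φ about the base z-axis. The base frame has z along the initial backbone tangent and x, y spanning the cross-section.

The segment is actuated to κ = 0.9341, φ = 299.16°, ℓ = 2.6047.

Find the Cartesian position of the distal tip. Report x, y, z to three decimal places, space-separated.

0.918 -1.645 0.697

θ = κ·ℓ = 0.9341 × 2.6047 = 2.43305 rad
ρ = (1 − cos θ)/κ = (1 − -0.75931)/0.9341 = 1.88343
z = sin θ / κ = 0.65073/0.9341 = 0.69664
x = ρ cos φ = 1.88343 × cos(299.16°) = 0.91770
y = ρ sin φ = 1.88343 × sin(299.16°) = -1.64473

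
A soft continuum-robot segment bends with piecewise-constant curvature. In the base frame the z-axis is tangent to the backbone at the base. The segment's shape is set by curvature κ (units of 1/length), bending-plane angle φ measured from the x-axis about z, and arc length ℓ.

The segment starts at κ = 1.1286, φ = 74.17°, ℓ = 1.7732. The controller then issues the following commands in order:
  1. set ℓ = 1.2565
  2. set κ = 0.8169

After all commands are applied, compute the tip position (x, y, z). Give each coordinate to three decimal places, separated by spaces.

0.161 0.568 1.047

initial: κ=1.1286, φ=74.17°, ℓ=1.7732
cmd 1: set ℓ=1.2565 → (κ,φ,ℓ)=(1.1286,74.17°,1.2565) → tip=(0.2049,0.7228,0.8757)
cmd 2: set κ=0.8169 → (κ,φ,ℓ)=(0.8169,74.17°,1.2565) → tip=(0.1610,0.5678,1.0472)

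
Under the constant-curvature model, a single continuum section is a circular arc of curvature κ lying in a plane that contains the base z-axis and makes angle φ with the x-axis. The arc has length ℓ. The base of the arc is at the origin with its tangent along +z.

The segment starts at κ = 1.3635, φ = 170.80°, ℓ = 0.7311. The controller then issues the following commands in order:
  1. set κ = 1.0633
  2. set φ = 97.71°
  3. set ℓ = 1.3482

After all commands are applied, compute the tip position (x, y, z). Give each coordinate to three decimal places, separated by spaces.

initial: κ=1.3635, φ=170.80°, ℓ=0.7311
cmd 1: set κ=1.0633 → (κ,φ,ℓ)=(1.0633,170.80°,0.7311) → tip=(-0.2667,0.0432,0.6597)
cmd 2: set φ=97.71° → (κ,φ,ℓ)=(1.0633,97.71°,0.7311) → tip=(-0.0362,0.2677,0.6597)
cmd 3: set ℓ=1.3482 → (κ,φ,ℓ)=(1.0633,97.71°,1.3482) → tip=(-0.1089,0.8045,0.9316)

-0.109 0.804 0.932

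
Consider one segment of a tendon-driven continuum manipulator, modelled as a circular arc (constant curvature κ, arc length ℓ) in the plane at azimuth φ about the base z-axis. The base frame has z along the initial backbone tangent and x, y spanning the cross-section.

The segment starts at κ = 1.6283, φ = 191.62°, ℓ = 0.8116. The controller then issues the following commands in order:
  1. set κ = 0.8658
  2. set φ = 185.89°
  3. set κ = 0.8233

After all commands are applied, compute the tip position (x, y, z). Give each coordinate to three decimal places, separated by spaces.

-0.260 -0.027 0.753

initial: κ=1.6283, φ=191.62°, ℓ=0.8116
cmd 1: set κ=0.8658 → (κ,φ,ℓ)=(0.8658,191.62°,0.8116) → tip=(-0.2680,-0.0551,0.7464)
cmd 2: set φ=185.89° → (κ,φ,ℓ)=(0.8658,185.89°,0.8116) → tip=(-0.2722,-0.0281,0.7464)
cmd 3: set κ=0.8233 → (κ,φ,ℓ)=(0.8233,185.89°,0.8116) → tip=(-0.2598,-0.0268,0.7525)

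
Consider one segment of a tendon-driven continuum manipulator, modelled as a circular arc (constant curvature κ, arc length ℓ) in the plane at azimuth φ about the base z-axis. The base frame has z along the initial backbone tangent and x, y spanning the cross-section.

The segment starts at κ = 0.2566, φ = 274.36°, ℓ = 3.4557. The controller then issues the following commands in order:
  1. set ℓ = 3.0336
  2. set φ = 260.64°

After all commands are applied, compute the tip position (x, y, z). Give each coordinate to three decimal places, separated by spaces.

-0.183 -1.107 2.736

initial: κ=0.2566, φ=274.36°, ℓ=3.4557
cmd 1: set ℓ=3.0336 → (κ,φ,ℓ)=(0.2566,274.36°,3.0336) → tip=(0.0853,-1.1190,2.7364)
cmd 2: set φ=260.64° → (κ,φ,ℓ)=(0.2566,260.64°,3.0336) → tip=(-0.1825,-1.1073,2.7364)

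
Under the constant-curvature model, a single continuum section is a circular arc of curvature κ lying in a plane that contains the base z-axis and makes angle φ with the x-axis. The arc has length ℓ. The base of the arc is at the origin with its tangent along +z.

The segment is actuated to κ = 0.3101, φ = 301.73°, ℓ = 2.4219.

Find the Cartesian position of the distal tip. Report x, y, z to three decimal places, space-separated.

0.456 -0.738 2.201

θ = κ·ℓ = 0.3101 × 2.4219 = 0.75103 rad
ρ = (1 − cos θ)/κ = (1 − 0.73099)/0.3101 = 0.86751
z = sin θ / κ = 0.68239/0.3101 = 2.20056
x = ρ cos φ = 0.86751 × cos(301.73°) = 0.45624
y = ρ sin φ = 0.86751 × sin(301.73°) = -0.73785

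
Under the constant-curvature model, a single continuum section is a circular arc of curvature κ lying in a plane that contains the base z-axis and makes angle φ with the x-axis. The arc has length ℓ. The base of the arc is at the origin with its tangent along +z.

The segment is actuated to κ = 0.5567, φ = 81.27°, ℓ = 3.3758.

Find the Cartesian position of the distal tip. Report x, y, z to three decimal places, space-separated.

θ = κ·ℓ = 0.5567 × 3.3758 = 1.87931 rad
ρ = (1 − cos θ)/κ = (1 − -0.30364)/0.5567 = 2.34173
z = sin θ / κ = 0.95279/0.5567 = 1.71149
x = ρ cos φ = 2.34173 × cos(81.27°) = 0.35542
y = ρ sin φ = 2.34173 × sin(81.27°) = 2.31460

0.355 2.315 1.711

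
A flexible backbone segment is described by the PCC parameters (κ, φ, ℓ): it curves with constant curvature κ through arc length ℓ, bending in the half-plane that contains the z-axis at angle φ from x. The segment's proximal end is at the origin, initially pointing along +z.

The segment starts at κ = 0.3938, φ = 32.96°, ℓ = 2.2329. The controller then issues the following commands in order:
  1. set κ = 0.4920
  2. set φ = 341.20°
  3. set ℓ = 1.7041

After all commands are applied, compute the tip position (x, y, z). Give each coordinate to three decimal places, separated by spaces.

initial: κ=0.3938, φ=32.96°, ℓ=2.2329
cmd 1: set κ=0.4920 → (κ,φ,ℓ)=(0.4920,32.96°,2.2329) → tip=(0.9297,0.6028,1.8101)
cmd 2: set φ=341.20° → (κ,φ,ℓ)=(0.4920,341.20°,2.2329) → tip=(1.0489,-0.3571,1.8101)
cmd 3: set ℓ=1.7041 → (κ,φ,ℓ)=(0.4920,341.20°,1.7041) → tip=(0.6376,-0.2170,1.5114)

0.638 -0.217 1.511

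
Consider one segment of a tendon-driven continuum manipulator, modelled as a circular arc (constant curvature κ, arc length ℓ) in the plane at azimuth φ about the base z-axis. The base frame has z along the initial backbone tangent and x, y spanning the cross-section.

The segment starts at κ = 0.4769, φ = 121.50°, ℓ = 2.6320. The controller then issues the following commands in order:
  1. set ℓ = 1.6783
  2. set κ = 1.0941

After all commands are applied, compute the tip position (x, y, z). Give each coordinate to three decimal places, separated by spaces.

-0.603 0.984 0.882

initial: κ=0.4769, φ=121.50°, ℓ=2.6320
cmd 1: set ℓ=1.6783 → (κ,φ,ℓ)=(0.4769,121.50°,1.6783) → tip=(-0.3326,0.5427,1.5048)
cmd 2: set κ=1.0941 → (κ,φ,ℓ)=(1.0941,121.50°,1.6783) → tip=(-0.6028,0.9837,0.8820)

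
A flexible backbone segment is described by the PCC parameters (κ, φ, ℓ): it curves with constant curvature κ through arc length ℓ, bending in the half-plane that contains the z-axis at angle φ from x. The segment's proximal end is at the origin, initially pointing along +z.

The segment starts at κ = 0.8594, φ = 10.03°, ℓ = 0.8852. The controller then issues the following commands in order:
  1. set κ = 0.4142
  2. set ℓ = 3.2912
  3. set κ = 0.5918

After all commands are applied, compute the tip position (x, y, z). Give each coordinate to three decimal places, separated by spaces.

2.276 0.403 1.571

initial: κ=0.8594, φ=10.03°, ℓ=0.8852
cmd 1: set κ=0.4142 → (κ,φ,ℓ)=(0.4142,10.03°,0.8852) → tip=(0.1580,0.0279,0.8655)
cmd 2: set ℓ=3.2912 → (κ,φ,ℓ)=(0.4142,10.03°,3.2912) → tip=(1.8874,0.3338,2.3625)
cmd 3: set κ=0.5918 → (κ,φ,ℓ)=(0.5918,10.03°,3.2912) → tip=(2.2764,0.4026,1.5711)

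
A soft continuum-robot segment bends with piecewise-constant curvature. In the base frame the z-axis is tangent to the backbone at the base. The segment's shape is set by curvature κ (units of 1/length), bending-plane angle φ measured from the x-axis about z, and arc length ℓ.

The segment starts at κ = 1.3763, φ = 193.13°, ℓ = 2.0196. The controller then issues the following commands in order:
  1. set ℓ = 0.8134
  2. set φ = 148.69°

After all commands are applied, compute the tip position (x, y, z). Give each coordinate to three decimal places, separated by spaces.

-0.350 0.213 0.654

initial: κ=1.3763, φ=193.13°, ℓ=2.0196
cmd 1: set ℓ=0.8134 → (κ,φ,ℓ)=(1.3763,193.13°,0.8134) → tip=(-0.3990,-0.0931,0.6538)
cmd 2: set φ=148.69° → (κ,φ,ℓ)=(1.3763,148.69°,0.8134) → tip=(-0.3500,0.2129,0.6538)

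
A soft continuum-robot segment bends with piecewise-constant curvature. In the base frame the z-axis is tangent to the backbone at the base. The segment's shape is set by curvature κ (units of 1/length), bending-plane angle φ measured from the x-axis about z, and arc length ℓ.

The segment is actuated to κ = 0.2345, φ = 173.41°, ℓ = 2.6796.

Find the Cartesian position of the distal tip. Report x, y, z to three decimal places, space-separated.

θ = κ·ℓ = 0.2345 × 2.6796 = 0.62837 rad
ρ = (1 − cos θ)/κ = (1 − 0.80899)/0.2345 = 0.81455
z = sin θ / κ = 0.58782/0.2345 = 2.50671
x = ρ cos φ = 0.81455 × cos(173.41°) = -0.80916
y = ρ sin φ = 0.81455 × sin(173.41°) = 0.09348

-0.809 0.093 2.507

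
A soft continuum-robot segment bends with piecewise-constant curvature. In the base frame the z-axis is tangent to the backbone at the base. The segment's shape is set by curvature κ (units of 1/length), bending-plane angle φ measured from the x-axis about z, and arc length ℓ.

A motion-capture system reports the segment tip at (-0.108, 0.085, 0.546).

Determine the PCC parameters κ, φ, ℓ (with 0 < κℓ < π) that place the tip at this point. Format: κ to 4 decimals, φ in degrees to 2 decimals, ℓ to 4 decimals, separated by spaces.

0.8671 141.80 0.5688

ρ = √(x²+y²) = √(-0.108² + 0.085²) = 0.13744
φ = atan2(y, x) mod 360° = atan2(0.085, -0.108) = 141.7959°
|p|² = ρ² + z² = 0.13744² + 0.546² = 0.31701
κ = 2ρ / |p|² = 2×0.13744 / 0.31701 = 0.86710
θ = 2·atan2(ρ, z) = 2·atan2(0.13744, 0.546) = 0.49319 rad
ℓ = θ/κ = 0.49319/0.86710 = 0.56878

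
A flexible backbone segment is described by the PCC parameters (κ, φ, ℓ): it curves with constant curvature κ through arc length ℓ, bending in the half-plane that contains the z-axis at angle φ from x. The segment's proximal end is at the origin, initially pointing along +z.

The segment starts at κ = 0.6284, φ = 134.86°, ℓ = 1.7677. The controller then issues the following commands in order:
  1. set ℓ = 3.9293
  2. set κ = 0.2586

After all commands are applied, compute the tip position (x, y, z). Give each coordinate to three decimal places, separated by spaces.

-1.291 1.297 3.287

initial: κ=0.6284, φ=134.86°, ℓ=1.7677
cmd 1: set ℓ=3.9293 → (κ,φ,ℓ)=(0.6284,134.86°,3.9293) → tip=(-2.0006,2.0104,0.9912)
cmd 2: set κ=0.2586 → (κ,φ,ℓ)=(0.2586,134.86°,3.9293) → tip=(-1.2911,1.2974,3.2872)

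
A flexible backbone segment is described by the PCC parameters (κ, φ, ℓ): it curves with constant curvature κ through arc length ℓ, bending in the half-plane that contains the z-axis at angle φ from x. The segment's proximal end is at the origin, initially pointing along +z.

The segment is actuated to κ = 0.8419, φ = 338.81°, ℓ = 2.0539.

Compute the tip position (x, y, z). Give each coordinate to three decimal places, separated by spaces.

θ = κ·ℓ = 0.8419 × 2.0539 = 1.72918 rad
ρ = (1 − cos θ)/κ = (1 − -0.15772)/0.8419 = 1.37513
z = sin θ / κ = 0.98748/0.8419 = 1.17292
x = ρ cos φ = 1.37513 × cos(338.81°) = 1.28215
y = ρ sin φ = 1.37513 × sin(338.81°) = -0.49706

1.282 -0.497 1.173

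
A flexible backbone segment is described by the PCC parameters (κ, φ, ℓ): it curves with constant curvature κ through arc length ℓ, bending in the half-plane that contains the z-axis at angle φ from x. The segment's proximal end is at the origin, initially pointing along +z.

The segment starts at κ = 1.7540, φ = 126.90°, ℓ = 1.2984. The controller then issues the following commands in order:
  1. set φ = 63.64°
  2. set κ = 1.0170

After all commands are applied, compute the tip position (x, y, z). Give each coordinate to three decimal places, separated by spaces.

initial: κ=1.7540, φ=126.90°, ℓ=1.2984
cmd 1: set φ=63.64° → (κ,φ,ℓ)=(1.7540,63.64°,1.2984) → tip=(0.4175,0.8425,0.4336)
cmd 2: set κ=1.0170 → (κ,φ,ℓ)=(1.0170,63.64°,1.2984) → tip=(0.3284,0.6628,0.9526)

0.328 0.663 0.953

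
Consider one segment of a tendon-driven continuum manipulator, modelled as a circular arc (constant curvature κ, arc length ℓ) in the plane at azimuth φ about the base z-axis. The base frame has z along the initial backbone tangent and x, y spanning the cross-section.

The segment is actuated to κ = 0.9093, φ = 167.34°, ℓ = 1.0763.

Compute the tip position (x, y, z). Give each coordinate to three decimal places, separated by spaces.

θ = κ·ℓ = 0.9093 × 1.0763 = 0.97868 rad
ρ = (1 − cos θ)/κ = (1 − 0.55812)/0.9093 = 0.48596
z = sin θ / κ = 0.82976/0.9093 = 0.91253
x = ρ cos φ = 0.48596 × cos(167.34°) = -0.47414
y = ρ sin φ = 0.48596 × sin(167.34°) = 0.10650

-0.474 0.107 0.913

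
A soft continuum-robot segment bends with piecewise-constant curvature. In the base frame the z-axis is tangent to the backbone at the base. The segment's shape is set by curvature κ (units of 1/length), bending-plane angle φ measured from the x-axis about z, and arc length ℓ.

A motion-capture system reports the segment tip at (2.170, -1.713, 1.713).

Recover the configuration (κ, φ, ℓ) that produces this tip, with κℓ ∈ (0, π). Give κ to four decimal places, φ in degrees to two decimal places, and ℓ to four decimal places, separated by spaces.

0.5227 321.71 3.8876

ρ = √(x²+y²) = √(2.170² + -1.713²) = 2.76465
φ = atan2(y, x) mod 360° = atan2(-1.713, 2.170) = 321.7124°
|p|² = ρ² + z² = 2.76465² + 1.713² = 10.57764
κ = 2ρ / |p|² = 2×2.76465 / 10.57764 = 0.52273
θ = 2·atan2(ρ, z) = 2·atan2(2.76465, 1.713) = 2.03217 rad
ℓ = θ/κ = 2.03217/0.52273 = 3.88757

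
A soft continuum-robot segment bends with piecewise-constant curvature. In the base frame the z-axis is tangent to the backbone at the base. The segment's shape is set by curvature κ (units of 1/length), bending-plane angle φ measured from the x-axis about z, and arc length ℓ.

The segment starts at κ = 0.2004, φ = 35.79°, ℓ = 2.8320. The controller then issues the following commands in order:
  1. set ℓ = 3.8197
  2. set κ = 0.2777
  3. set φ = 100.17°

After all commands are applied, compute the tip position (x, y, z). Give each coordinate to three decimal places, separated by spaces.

initial: κ=0.2004, φ=35.79°, ℓ=2.8320
cmd 1: set ℓ=3.8197 → (κ,φ,ℓ)=(0.2004,35.79°,3.8197) → tip=(1.1291,0.8140,3.4575)
cmd 2: set κ=0.2777 → (κ,φ,ℓ)=(0.2777,35.79°,3.8197) → tip=(1.4949,1.0777,3.1426)
cmd 3: set φ=100.17° → (κ,φ,ℓ)=(0.2777,100.17°,3.8197) → tip=(-0.3254,1.8139,3.1426)

-0.325 1.814 3.143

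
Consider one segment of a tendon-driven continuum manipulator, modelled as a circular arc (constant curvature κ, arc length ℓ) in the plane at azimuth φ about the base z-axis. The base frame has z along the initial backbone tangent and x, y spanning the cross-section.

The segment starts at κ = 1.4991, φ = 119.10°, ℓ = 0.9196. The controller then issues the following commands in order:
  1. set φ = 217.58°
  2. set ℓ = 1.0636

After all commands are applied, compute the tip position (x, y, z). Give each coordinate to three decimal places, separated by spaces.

initial: κ=1.4991, φ=119.10°, ℓ=0.9196
cmd 1: set φ=217.58° → (κ,φ,ℓ)=(1.4991,217.58°,0.9196) → tip=(-0.4277,-0.3291,0.6548)
cmd 2: set ℓ=1.0636 → (κ,φ,ℓ)=(1.4991,217.58°,1.0636) → tip=(-0.5412,-0.4164,0.6669)

-0.541 -0.416 0.667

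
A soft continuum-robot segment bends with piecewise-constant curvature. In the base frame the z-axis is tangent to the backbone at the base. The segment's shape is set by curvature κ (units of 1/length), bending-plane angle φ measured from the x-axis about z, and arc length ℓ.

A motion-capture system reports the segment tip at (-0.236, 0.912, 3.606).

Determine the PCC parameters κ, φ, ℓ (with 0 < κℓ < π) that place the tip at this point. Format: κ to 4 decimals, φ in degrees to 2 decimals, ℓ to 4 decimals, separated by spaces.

ρ = √(x²+y²) = √(-0.236² + 0.912²) = 0.94204
φ = atan2(y, x) mod 360° = atan2(0.912, -0.236) = 104.5083°
|p|² = ρ² + z² = 0.94204² + 3.606² = 13.89068
κ = 2ρ / |p|² = 2×0.94204 / 13.89068 = 0.13564
θ = 2·atan2(ρ, z) = 2·atan2(0.94204, 3.606) = 0.51106 rad
ℓ = θ/κ = 0.51106/0.13564 = 3.76789

0.1356 104.51 3.7679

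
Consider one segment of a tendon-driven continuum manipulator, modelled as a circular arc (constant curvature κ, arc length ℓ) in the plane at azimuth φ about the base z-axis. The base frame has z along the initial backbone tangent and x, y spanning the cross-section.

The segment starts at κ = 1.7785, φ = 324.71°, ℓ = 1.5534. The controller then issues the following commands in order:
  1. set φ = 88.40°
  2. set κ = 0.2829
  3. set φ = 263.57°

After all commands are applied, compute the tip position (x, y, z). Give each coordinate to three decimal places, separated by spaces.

-0.038 -0.334 1.504

initial: κ=1.7785, φ=324.71°, ℓ=1.5534
cmd 1: set φ=88.40° → (κ,φ,ℓ)=(1.7785,88.40°,1.5534) → tip=(0.0303,1.0842,0.2080)
cmd 2: set κ=0.2829 → (κ,φ,ℓ)=(0.2829,88.40°,1.5534) → tip=(0.0094,0.3357,1.5039)
cmd 3: set φ=263.57° → (κ,φ,ℓ)=(0.2829,263.57°,1.5534) → tip=(-0.0376,-0.3338,1.5039)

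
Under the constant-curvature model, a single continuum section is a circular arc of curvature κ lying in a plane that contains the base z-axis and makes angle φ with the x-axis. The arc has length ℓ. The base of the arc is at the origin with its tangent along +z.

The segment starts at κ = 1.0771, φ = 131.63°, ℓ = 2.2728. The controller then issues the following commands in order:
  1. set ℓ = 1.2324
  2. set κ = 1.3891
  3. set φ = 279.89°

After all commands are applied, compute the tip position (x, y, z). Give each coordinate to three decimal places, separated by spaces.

0.141 -0.809 0.713

initial: κ=1.0771, φ=131.63°, ℓ=2.2728
cmd 1: set ℓ=1.2324 → (κ,φ,ℓ)=(1.0771,131.63°,1.2324) → tip=(-0.4681,0.5267,0.9011)
cmd 2: set κ=1.3891 → (κ,φ,ℓ)=(1.3891,131.63°,1.2324) → tip=(-0.5455,0.6138,0.7127)
cmd 3: set φ=279.89° → (κ,φ,ℓ)=(1.3891,279.89°,1.2324) → tip=(0.1410,-0.8089,0.7127)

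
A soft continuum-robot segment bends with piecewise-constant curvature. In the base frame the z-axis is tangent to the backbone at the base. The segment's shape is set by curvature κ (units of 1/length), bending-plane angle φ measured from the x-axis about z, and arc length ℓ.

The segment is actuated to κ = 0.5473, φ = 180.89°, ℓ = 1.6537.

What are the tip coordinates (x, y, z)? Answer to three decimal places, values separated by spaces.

-0.699 -0.011 1.437

θ = κ·ℓ = 0.5473 × 1.6537 = 0.90507 rad
ρ = (1 − cos θ)/κ = (1 − 0.61763)/0.5473 = 0.69865
z = sin θ / κ = 0.78647/0.5473 = 1.43700
x = ρ cos φ = 0.69865 × cos(180.89°) = -0.69856
y = ρ sin φ = 0.69865 × sin(180.89°) = -0.01085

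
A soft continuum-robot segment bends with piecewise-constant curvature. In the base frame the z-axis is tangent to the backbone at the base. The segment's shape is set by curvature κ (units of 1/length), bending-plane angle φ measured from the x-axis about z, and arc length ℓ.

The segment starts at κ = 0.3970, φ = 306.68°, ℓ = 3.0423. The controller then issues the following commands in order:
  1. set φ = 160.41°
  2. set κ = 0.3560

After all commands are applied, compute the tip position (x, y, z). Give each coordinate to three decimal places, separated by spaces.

-1.406 0.500 2.481

initial: κ=0.3970, φ=306.68°, ℓ=3.0423
cmd 1: set φ=160.41° → (κ,φ,ℓ)=(0.3970,160.41°,3.0423) → tip=(-1.5304,0.5447,2.3547)
cmd 2: set κ=0.3560 → (κ,φ,ℓ)=(0.3560,160.41°,3.0423) → tip=(-1.4062,0.5005,2.4814)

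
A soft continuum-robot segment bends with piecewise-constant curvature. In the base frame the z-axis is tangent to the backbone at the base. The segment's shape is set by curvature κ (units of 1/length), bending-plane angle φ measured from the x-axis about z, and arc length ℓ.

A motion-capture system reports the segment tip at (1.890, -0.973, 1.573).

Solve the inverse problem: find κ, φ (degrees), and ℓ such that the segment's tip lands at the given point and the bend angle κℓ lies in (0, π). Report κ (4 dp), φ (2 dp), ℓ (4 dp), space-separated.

ρ = √(x²+y²) = √(1.890² + -0.973²) = 2.12575
φ = atan2(y, x) mod 360° = atan2(-0.973, 1.890) = 332.7599°
|p|² = ρ² + z² = 2.12575² + 1.573² = 6.99316
κ = 2ρ / |p|² = 2×2.12575 / 6.99316 = 0.60795
θ = 2·atan2(ρ, z) = 2·atan2(2.12575, 1.573) = 1.86749 rad
ℓ = θ/κ = 1.86749/0.60795 = 3.07177

0.6080 332.76 3.0718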